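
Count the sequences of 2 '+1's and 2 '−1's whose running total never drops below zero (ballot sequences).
C_2 = 2

These ballot sequences are counted by the Catalan number C_n = (1/(n + 1)) · C(2n, n). For n = 2: C_2 = (1/3) · C(4, 2) = 6/3 = 2.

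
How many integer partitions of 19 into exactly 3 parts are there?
p(19, 3 parts) = 30

Partitions of n into exactly k parts are in bijection with partitions of n − k into at most k parts (subtract 1 from each part). So p(19, exactly 3) = p(16, parts ≤ 3). Computing via the recurrence p(m, j) = p(m, j−1) + p(m−j, j) gives 30.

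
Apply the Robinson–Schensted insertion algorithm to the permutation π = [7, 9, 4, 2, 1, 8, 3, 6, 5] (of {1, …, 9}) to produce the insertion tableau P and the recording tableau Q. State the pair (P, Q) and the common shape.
P = [1, 3, 5] / [2, 6] / [4, 8] / [7, 9];  Q = [1, 2, 8] / [3, 6] / [4, 7] / [5, 9];  common shape = (3, 2, 2, 2)

Row-insert the values π_1, π_2, … into P one at a time, bumping the leftmost entry strictly greater than the inserted value down to the next row. The recording tableau Q records, in position (i, j), the step at which that cell was added to P.
  Insert 7 (step 1): P = [7];  Q = [1]
  Insert 9 (step 2): P = [7, 9];  Q = [1, 2]
  Insert 4 (step 3): P = [4, 9] / [7];  Q = [1, 2] / [3]
  Insert 2 (step 4): P = [2, 9] / [4] / [7];  Q = [1, 2] / [3] / [4]
  Insert 1 (step 5): P = [1, 9] / [2] / [4] / [7];  Q = [1, 2] / [3] / [4] / [5]
  Insert 8 (step 6): P = [1, 8] / [2, 9] / [4] / [7];  Q = [1, 2] / [3, 6] / [4] / [5]
  Insert 3 (step 7): P = [1, 3] / [2, 8] / [4, 9] / [7];  Q = [1, 2] / [3, 6] / [4, 7] / [5]
  Insert 6 (step 8): P = [1, 3, 6] / [2, 8] / [4, 9] / [7];  Q = [1, 2, 8] / [3, 6] / [4, 7] / [5]
  Insert 5 (step 9): P = [1, 3, 5] / [2, 6] / [4, 8] / [7, 9];  Q = [1, 2, 8] / [3, 6] / [4, 7] / [5, 9]
Final shape: (3, 2, 2, 2).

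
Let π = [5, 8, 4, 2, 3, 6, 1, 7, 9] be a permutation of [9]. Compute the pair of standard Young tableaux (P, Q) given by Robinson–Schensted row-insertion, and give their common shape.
P = [1, 3, 6, 7, 9] / [2, 8] / [4] / [5];  Q = [1, 2, 6, 8, 9] / [3, 5] / [4] / [7];  common shape = (5, 2, 1, 1)

Row-insert the values π_1, π_2, … into P one at a time, bumping the leftmost entry strictly greater than the inserted value down to the next row. The recording tableau Q records, in position (i, j), the step at which that cell was added to P.
  Insert 5 (step 1): P = [5];  Q = [1]
  Insert 8 (step 2): P = [5, 8];  Q = [1, 2]
  Insert 4 (step 3): P = [4, 8] / [5];  Q = [1, 2] / [3]
  Insert 2 (step 4): P = [2, 8] / [4] / [5];  Q = [1, 2] / [3] / [4]
  Insert 3 (step 5): P = [2, 3] / [4, 8] / [5];  Q = [1, 2] / [3, 5] / [4]
  Insert 6 (step 6): P = [2, 3, 6] / [4, 8] / [5];  Q = [1, 2, 6] / [3, 5] / [4]
  Insert 1 (step 7): P = [1, 3, 6] / [2, 8] / [4] / [5];  Q = [1, 2, 6] / [3, 5] / [4] / [7]
  Insert 7 (step 8): P = [1, 3, 6, 7] / [2, 8] / [4] / [5];  Q = [1, 2, 6, 8] / [3, 5] / [4] / [7]
  Insert 9 (step 9): P = [1, 3, 6, 7, 9] / [2, 8] / [4] / [5];  Q = [1, 2, 6, 8, 9] / [3, 5] / [4] / [7]
Final shape: (5, 2, 1, 1).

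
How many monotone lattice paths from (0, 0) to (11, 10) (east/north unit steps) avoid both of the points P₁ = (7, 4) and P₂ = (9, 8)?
Number of paths = 167256

Inclusion–exclusion. Total paths: C(21, 11) = 352716. Through P₁: C(11, 7)·C(10, 4) = 69300. Through P₂: C(17, 9)·C(4, 2) = 145860. Since P₁ is strictly southwest of P₂, a monotone path through both must visit P₁ then P₂; paths through both = C(11, 7)·C(6, 2)·C(4, 2) = 29700. Avoid both = 352716 − 69300 − 145860 + 29700 = 167256.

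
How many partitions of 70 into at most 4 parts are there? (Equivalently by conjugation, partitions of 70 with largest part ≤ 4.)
p(70, parts ≤ 4) = 2928

Use the recurrence p(n, m) = p(n, m−1) + p(n−m, m): either the largest part is < m (count p(n, m−1)) or the largest part is exactly m (remove one copy of m, count p(n−m, m)). With p(0, ·) = 1 this gives p(70, parts ≤ 4) = 2928. (By conjugating Young diagrams, this also counts partitions of 70 into at most 4 parts.)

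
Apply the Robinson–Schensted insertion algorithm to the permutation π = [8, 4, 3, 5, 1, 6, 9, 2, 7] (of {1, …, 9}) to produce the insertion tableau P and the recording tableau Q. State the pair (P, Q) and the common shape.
P = [1, 2, 6, 7] / [3, 5, 9] / [4] / [8];  Q = [1, 4, 6, 7] / [2, 8, 9] / [3] / [5];  common shape = (4, 3, 1, 1)

Row-insert the values π_1, π_2, … into P one at a time, bumping the leftmost entry strictly greater than the inserted value down to the next row. The recording tableau Q records, in position (i, j), the step at which that cell was added to P.
  Insert 8 (step 1): P = [8];  Q = [1]
  Insert 4 (step 2): P = [4] / [8];  Q = [1] / [2]
  Insert 3 (step 3): P = [3] / [4] / [8];  Q = [1] / [2] / [3]
  Insert 5 (step 4): P = [3, 5] / [4] / [8];  Q = [1, 4] / [2] / [3]
  Insert 1 (step 5): P = [1, 5] / [3] / [4] / [8];  Q = [1, 4] / [2] / [3] / [5]
  Insert 6 (step 6): P = [1, 5, 6] / [3] / [4] / [8];  Q = [1, 4, 6] / [2] / [3] / [5]
  Insert 9 (step 7): P = [1, 5, 6, 9] / [3] / [4] / [8];  Q = [1, 4, 6, 7] / [2] / [3] / [5]
  Insert 2 (step 8): P = [1, 2, 6, 9] / [3, 5] / [4] / [8];  Q = [1, 4, 6, 7] / [2, 8] / [3] / [5]
  Insert 7 (step 9): P = [1, 2, 6, 7] / [3, 5, 9] / [4] / [8];  Q = [1, 4, 6, 7] / [2, 8, 9] / [3] / [5]
Final shape: (4, 3, 1, 1).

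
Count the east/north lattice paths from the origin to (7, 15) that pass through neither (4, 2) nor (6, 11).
Number of paths = 104389

Inclusion–exclusion. Total paths: C(22, 7) = 170544. Through P₁: C(6, 4)·C(16, 3) = 8400. Through P₂: C(17, 6)·C(5, 1) = 61880. Since P₁ is strictly southwest of P₂, a monotone path through both must visit P₁ then P₂; paths through both = C(6, 4)·C(11, 2)·C(5, 1) = 4125. Avoid both = 170544 − 8400 − 61880 + 4125 = 104389.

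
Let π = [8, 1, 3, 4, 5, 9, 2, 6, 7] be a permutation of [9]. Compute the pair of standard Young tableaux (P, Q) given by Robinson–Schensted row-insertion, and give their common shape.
P = [1, 2, 4, 5, 6, 7] / [3, 9] / [8];  Q = [1, 3, 4, 5, 6, 9] / [2, 8] / [7];  common shape = (6, 2, 1)

Row-insert the values π_1, π_2, … into P one at a time, bumping the leftmost entry strictly greater than the inserted value down to the next row. The recording tableau Q records, in position (i, j), the step at which that cell was added to P.
  Insert 8 (step 1): P = [8];  Q = [1]
  Insert 1 (step 2): P = [1] / [8];  Q = [1] / [2]
  Insert 3 (step 3): P = [1, 3] / [8];  Q = [1, 3] / [2]
  Insert 4 (step 4): P = [1, 3, 4] / [8];  Q = [1, 3, 4] / [2]
  Insert 5 (step 5): P = [1, 3, 4, 5] / [8];  Q = [1, 3, 4, 5] / [2]
  Insert 9 (step 6): P = [1, 3, 4, 5, 9] / [8];  Q = [1, 3, 4, 5, 6] / [2]
  Insert 2 (step 7): P = [1, 2, 4, 5, 9] / [3] / [8];  Q = [1, 3, 4, 5, 6] / [2] / [7]
  Insert 6 (step 8): P = [1, 2, 4, 5, 6] / [3, 9] / [8];  Q = [1, 3, 4, 5, 6] / [2, 8] / [7]
  Insert 7 (step 9): P = [1, 2, 4, 5, 6, 7] / [3, 9] / [8];  Q = [1, 3, 4, 5, 6, 9] / [2, 8] / [7]
Final shape: (6, 2, 1).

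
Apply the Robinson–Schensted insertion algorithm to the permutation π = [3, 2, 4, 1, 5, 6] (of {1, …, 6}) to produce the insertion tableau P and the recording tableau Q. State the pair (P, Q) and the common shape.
P = [1, 4, 5, 6] / [2] / [3];  Q = [1, 3, 5, 6] / [2] / [4];  common shape = (4, 1, 1)

Row-insert the values π_1, π_2, … into P one at a time, bumping the leftmost entry strictly greater than the inserted value down to the next row. The recording tableau Q records, in position (i, j), the step at which that cell was added to P.
  Insert 3 (step 1): P = [3];  Q = [1]
  Insert 2 (step 2): P = [2] / [3];  Q = [1] / [2]
  Insert 4 (step 3): P = [2, 4] / [3];  Q = [1, 3] / [2]
  Insert 1 (step 4): P = [1, 4] / [2] / [3];  Q = [1, 3] / [2] / [4]
  Insert 5 (step 5): P = [1, 4, 5] / [2] / [3];  Q = [1, 3, 5] / [2] / [4]
  Insert 6 (step 6): P = [1, 4, 5, 6] / [2] / [3];  Q = [1, 3, 5, 6] / [2] / [4]
Final shape: (4, 1, 1).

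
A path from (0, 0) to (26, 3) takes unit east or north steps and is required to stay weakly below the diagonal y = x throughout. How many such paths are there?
Number of paths = 3248

By the reflection principle (André's argument), the number of monotone paths to (26, 3) with n ≤ m that never go above y = x is C(29, 26) − C(29, 27) = 3654 − 406 = 3248.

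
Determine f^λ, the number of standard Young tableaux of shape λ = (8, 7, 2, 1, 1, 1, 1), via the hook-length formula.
# SYT of shape (8, 7, 2, 1, 1, 1, 1) = 110853600

Hook-length formula: f^λ = n! / Π hook(c), product over all cells c of the Young diagram. For λ = (8, 7, 2, 1, 1, 1, 1), n = 21 boxes. Hook lengths by row (left-to-right, top-to-bottom): [14, 9, 7, 6, 5, 4, 3, 1]; [12, 7, 5, 4, 3, 2, 1]; [6, 1]; [4]; [3]; [2]; [1]. Product of hooks = 460886630400. So f^λ = 21! / 460886630400 = 51090942171709440000 / 460886630400 = 110853600.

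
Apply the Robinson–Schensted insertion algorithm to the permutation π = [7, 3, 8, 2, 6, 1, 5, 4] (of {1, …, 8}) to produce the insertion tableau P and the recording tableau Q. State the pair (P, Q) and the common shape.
P = [1, 4] / [2, 5] / [3, 6] / [7, 8];  Q = [1, 3] / [2, 5] / [4, 7] / [6, 8];  common shape = (2, 2, 2, 2)

Row-insert the values π_1, π_2, … into P one at a time, bumping the leftmost entry strictly greater than the inserted value down to the next row. The recording tableau Q records, in position (i, j), the step at which that cell was added to P.
  Insert 7 (step 1): P = [7];  Q = [1]
  Insert 3 (step 2): P = [3] / [7];  Q = [1] / [2]
  Insert 8 (step 3): P = [3, 8] / [7];  Q = [1, 3] / [2]
  Insert 2 (step 4): P = [2, 8] / [3] / [7];  Q = [1, 3] / [2] / [4]
  Insert 6 (step 5): P = [2, 6] / [3, 8] / [7];  Q = [1, 3] / [2, 5] / [4]
  Insert 1 (step 6): P = [1, 6] / [2, 8] / [3] / [7];  Q = [1, 3] / [2, 5] / [4] / [6]
  Insert 5 (step 7): P = [1, 5] / [2, 6] / [3, 8] / [7];  Q = [1, 3] / [2, 5] / [4, 7] / [6]
  Insert 4 (step 8): P = [1, 4] / [2, 5] / [3, 6] / [7, 8];  Q = [1, 3] / [2, 5] / [4, 7] / [6, 8]
Final shape: (2, 2, 2, 2).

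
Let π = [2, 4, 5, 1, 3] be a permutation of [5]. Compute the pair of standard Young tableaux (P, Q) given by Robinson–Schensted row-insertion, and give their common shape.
P = [1, 3, 5] / [2, 4];  Q = [1, 2, 3] / [4, 5];  common shape = (3, 2)

Row-insert the values π_1, π_2, … into P one at a time, bumping the leftmost entry strictly greater than the inserted value down to the next row. The recording tableau Q records, in position (i, j), the step at which that cell was added to P.
  Insert 2 (step 1): P = [2];  Q = [1]
  Insert 4 (step 2): P = [2, 4];  Q = [1, 2]
  Insert 5 (step 3): P = [2, 4, 5];  Q = [1, 2, 3]
  Insert 1 (step 4): P = [1, 4, 5] / [2];  Q = [1, 2, 3] / [4]
  Insert 3 (step 5): P = [1, 3, 5] / [2, 4];  Q = [1, 2, 3] / [4, 5]
Final shape: (3, 2).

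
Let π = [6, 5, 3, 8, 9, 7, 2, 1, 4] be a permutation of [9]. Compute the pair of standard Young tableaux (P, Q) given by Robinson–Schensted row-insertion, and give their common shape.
P = [1, 4, 9] / [2, 7] / [3, 8] / [5] / [6];  Q = [1, 4, 5] / [2, 6] / [3, 9] / [7] / [8];  common shape = (3, 2, 2, 1, 1)

Row-insert the values π_1, π_2, … into P one at a time, bumping the leftmost entry strictly greater than the inserted value down to the next row. The recording tableau Q records, in position (i, j), the step at which that cell was added to P.
  Insert 6 (step 1): P = [6];  Q = [1]
  Insert 5 (step 2): P = [5] / [6];  Q = [1] / [2]
  Insert 3 (step 3): P = [3] / [5] / [6];  Q = [1] / [2] / [3]
  Insert 8 (step 4): P = [3, 8] / [5] / [6];  Q = [1, 4] / [2] / [3]
  Insert 9 (step 5): P = [3, 8, 9] / [5] / [6];  Q = [1, 4, 5] / [2] / [3]
  Insert 7 (step 6): P = [3, 7, 9] / [5, 8] / [6];  Q = [1, 4, 5] / [2, 6] / [3]
  Insert 2 (step 7): P = [2, 7, 9] / [3, 8] / [5] / [6];  Q = [1, 4, 5] / [2, 6] / [3] / [7]
  Insert 1 (step 8): P = [1, 7, 9] / [2, 8] / [3] / [5] / [6];  Q = [1, 4, 5] / [2, 6] / [3] / [7] / [8]
  Insert 4 (step 9): P = [1, 4, 9] / [2, 7] / [3, 8] / [5] / [6];  Q = [1, 4, 5] / [2, 6] / [3, 9] / [7] / [8]
Final shape: (3, 2, 2, 1, 1).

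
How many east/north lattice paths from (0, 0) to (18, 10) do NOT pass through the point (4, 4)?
Number of paths = 10409910

Total paths from (0, 0) to (18, 10): C(28, 18) = 13123110. Paths through (4, 4): (paths (0, 0) → (4, 4)) × (paths (4, 4) → (18, 10)) = C(8, 4) · C(20, 14) = 70 · 38760 = 2713200. Avoidance count = 13123110 − 2713200 = 10409910.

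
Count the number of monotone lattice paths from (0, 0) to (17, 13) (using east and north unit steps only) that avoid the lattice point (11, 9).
Number of paths = 84488250

Total paths from (0, 0) to (17, 13): C(30, 17) = 119759850. Paths through (11, 9): (paths (0, 0) → (11, 9)) × (paths (11, 9) → (17, 13)) = C(20, 11) · C(10, 6) = 167960 · 210 = 35271600. Avoidance count = 119759850 − 35271600 = 84488250.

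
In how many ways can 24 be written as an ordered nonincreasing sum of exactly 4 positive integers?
p(24, 4 parts) = 108

Partitions of n into exactly k parts are in bijection with partitions of n − k into at most k parts (subtract 1 from each part). So p(24, exactly 4) = p(20, parts ≤ 4). Computing via the recurrence p(m, j) = p(m, j−1) + p(m−j, j) gives 108.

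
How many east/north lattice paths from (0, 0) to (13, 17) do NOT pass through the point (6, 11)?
Number of paths = 98522634

Total paths from (0, 0) to (13, 17): C(30, 13) = 119759850. Paths through (6, 11): (paths (0, 0) → (6, 11)) × (paths (6, 11) → (13, 17)) = C(17, 6) · C(13, 7) = 12376 · 1716 = 21237216. Avoidance count = 119759850 − 21237216 = 98522634.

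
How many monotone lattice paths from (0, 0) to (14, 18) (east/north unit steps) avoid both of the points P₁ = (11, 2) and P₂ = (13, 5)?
Number of paths = 471250986

Inclusion–exclusion. Total paths: C(32, 14) = 471435600. Through P₁: C(13, 11)·C(19, 3) = 75582. Through P₂: C(18, 13)·C(14, 1) = 119952. Since P₁ is strictly southwest of P₂, a monotone path through both must visit P₁ then P₂; paths through both = C(13, 11)·C(5, 2)·C(14, 1) = 10920. Avoid both = 471435600 − 75582 − 119952 + 10920 = 471250986.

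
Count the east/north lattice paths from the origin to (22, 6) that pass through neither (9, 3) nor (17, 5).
Number of paths = 154936

Inclusion–exclusion. Total paths: C(28, 22) = 376740. Through P₁: C(12, 9)·C(16, 13) = 123200. Through P₂: C(22, 17)·C(6, 5) = 158004. Since P₁ is strictly southwest of P₂, a monotone path through both must visit P₁ then P₂; paths through both = C(12, 9)·C(10, 8)·C(6, 5) = 59400. Avoid both = 376740 − 123200 − 158004 + 59400 = 154936.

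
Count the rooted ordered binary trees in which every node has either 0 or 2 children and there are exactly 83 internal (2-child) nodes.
C_83 = 68854441132780194707888052034668647142985206100

These full binary trees are counted by the Catalan number C_n = (1/(n + 1)) · C(2n, n). For n = 83: C_83 = (1/84) · C(166, 83) = 5783773055153536355462596370912166360010757312400/84 = 68854441132780194707888052034668647142985206100.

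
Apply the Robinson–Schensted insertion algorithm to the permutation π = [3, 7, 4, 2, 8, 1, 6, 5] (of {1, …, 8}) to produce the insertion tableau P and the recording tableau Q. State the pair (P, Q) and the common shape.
P = [1, 4, 5] / [2, 6] / [3, 8] / [7];  Q = [1, 2, 5] / [3, 7] / [4, 8] / [6];  common shape = (3, 2, 2, 1)

Row-insert the values π_1, π_2, … into P one at a time, bumping the leftmost entry strictly greater than the inserted value down to the next row. The recording tableau Q records, in position (i, j), the step at which that cell was added to P.
  Insert 3 (step 1): P = [3];  Q = [1]
  Insert 7 (step 2): P = [3, 7];  Q = [1, 2]
  Insert 4 (step 3): P = [3, 4] / [7];  Q = [1, 2] / [3]
  Insert 2 (step 4): P = [2, 4] / [3] / [7];  Q = [1, 2] / [3] / [4]
  Insert 8 (step 5): P = [2, 4, 8] / [3] / [7];  Q = [1, 2, 5] / [3] / [4]
  Insert 1 (step 6): P = [1, 4, 8] / [2] / [3] / [7];  Q = [1, 2, 5] / [3] / [4] / [6]
  Insert 6 (step 7): P = [1, 4, 6] / [2, 8] / [3] / [7];  Q = [1, 2, 5] / [3, 7] / [4] / [6]
  Insert 5 (step 8): P = [1, 4, 5] / [2, 6] / [3, 8] / [7];  Q = [1, 2, 5] / [3, 7] / [4, 8] / [6]
Final shape: (3, 2, 2, 1).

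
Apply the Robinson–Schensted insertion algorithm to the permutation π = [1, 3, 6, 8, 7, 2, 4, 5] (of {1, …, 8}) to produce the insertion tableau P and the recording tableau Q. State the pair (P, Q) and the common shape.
P = [1, 2, 4, 5] / [3, 6, 7] / [8];  Q = [1, 2, 3, 4] / [5, 7, 8] / [6];  common shape = (4, 3, 1)

Row-insert the values π_1, π_2, … into P one at a time, bumping the leftmost entry strictly greater than the inserted value down to the next row. The recording tableau Q records, in position (i, j), the step at which that cell was added to P.
  Insert 1 (step 1): P = [1];  Q = [1]
  Insert 3 (step 2): P = [1, 3];  Q = [1, 2]
  Insert 6 (step 3): P = [1, 3, 6];  Q = [1, 2, 3]
  Insert 8 (step 4): P = [1, 3, 6, 8];  Q = [1, 2, 3, 4]
  Insert 7 (step 5): P = [1, 3, 6, 7] / [8];  Q = [1, 2, 3, 4] / [5]
  Insert 2 (step 6): P = [1, 2, 6, 7] / [3] / [8];  Q = [1, 2, 3, 4] / [5] / [6]
  Insert 4 (step 7): P = [1, 2, 4, 7] / [3, 6] / [8];  Q = [1, 2, 3, 4] / [5, 7] / [6]
  Insert 5 (step 8): P = [1, 2, 4, 5] / [3, 6, 7] / [8];  Q = [1, 2, 3, 4] / [5, 7, 8] / [6]
Final shape: (4, 3, 1).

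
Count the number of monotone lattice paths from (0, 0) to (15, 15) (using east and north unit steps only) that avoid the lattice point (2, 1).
Number of paths = 94942620

Total paths from (0, 0) to (15, 15): C(30, 15) = 155117520. Paths through (2, 1): (paths (0, 0) → (2, 1)) × (paths (2, 1) → (15, 15)) = C(3, 2) · C(27, 13) = 3 · 20058300 = 60174900. Avoidance count = 155117520 − 60174900 = 94942620.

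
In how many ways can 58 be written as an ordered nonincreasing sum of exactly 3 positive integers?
p(58, 3 parts) = 280

Partitions of n into exactly k parts are in bijection with partitions of n − k into at most k parts (subtract 1 from each part). So p(58, exactly 3) = p(55, parts ≤ 3). Computing via the recurrence p(m, j) = p(m, j−1) + p(m−j, j) gives 280.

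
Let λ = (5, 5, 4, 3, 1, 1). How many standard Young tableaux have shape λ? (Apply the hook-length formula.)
# SYT of shape (5, 5, 4, 3, 1, 1) = 26604864

Hook-length formula: f^λ = n! / Π hook(c), product over all cells c of the Young diagram. For λ = (5, 5, 4, 3, 1, 1), n = 19 boxes. Hook lengths by row (left-to-right, top-to-bottom): [10, 7, 6, 4, 2]; [9, 6, 5, 3, 1]; [7, 4, 3, 1]; [5, 2, 1]; [2]; [1]. Product of hooks = 4572288000. So f^λ = 19! / 4572288000 = 121645100408832000 / 4572288000 = 26604864.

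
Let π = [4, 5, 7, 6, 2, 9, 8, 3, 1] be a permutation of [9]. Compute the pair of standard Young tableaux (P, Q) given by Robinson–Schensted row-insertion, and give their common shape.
P = [1, 3, 6, 8] / [2, 5] / [4, 9] / [7];  Q = [1, 2, 3, 6] / [4, 7] / [5, 8] / [9];  common shape = (4, 2, 2, 1)

Row-insert the values π_1, π_2, … into P one at a time, bumping the leftmost entry strictly greater than the inserted value down to the next row. The recording tableau Q records, in position (i, j), the step at which that cell was added to P.
  Insert 4 (step 1): P = [4];  Q = [1]
  Insert 5 (step 2): P = [4, 5];  Q = [1, 2]
  Insert 7 (step 3): P = [4, 5, 7];  Q = [1, 2, 3]
  Insert 6 (step 4): P = [4, 5, 6] / [7];  Q = [1, 2, 3] / [4]
  Insert 2 (step 5): P = [2, 5, 6] / [4] / [7];  Q = [1, 2, 3] / [4] / [5]
  Insert 9 (step 6): P = [2, 5, 6, 9] / [4] / [7];  Q = [1, 2, 3, 6] / [4] / [5]
  Insert 8 (step 7): P = [2, 5, 6, 8] / [4, 9] / [7];  Q = [1, 2, 3, 6] / [4, 7] / [5]
  Insert 3 (step 8): P = [2, 3, 6, 8] / [4, 5] / [7, 9];  Q = [1, 2, 3, 6] / [4, 7] / [5, 8]
  Insert 1 (step 9): P = [1, 3, 6, 8] / [2, 5] / [4, 9] / [7];  Q = [1, 2, 3, 6] / [4, 7] / [5, 8] / [9]
Final shape: (4, 2, 2, 1).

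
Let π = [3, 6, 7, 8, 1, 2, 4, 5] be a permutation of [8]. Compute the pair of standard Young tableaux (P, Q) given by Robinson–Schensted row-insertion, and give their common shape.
P = [1, 2, 4, 5] / [3, 6, 7, 8];  Q = [1, 2, 3, 4] / [5, 6, 7, 8];  common shape = (4, 4)

Row-insert the values π_1, π_2, … into P one at a time, bumping the leftmost entry strictly greater than the inserted value down to the next row. The recording tableau Q records, in position (i, j), the step at which that cell was added to P.
  Insert 3 (step 1): P = [3];  Q = [1]
  Insert 6 (step 2): P = [3, 6];  Q = [1, 2]
  Insert 7 (step 3): P = [3, 6, 7];  Q = [1, 2, 3]
  Insert 8 (step 4): P = [3, 6, 7, 8];  Q = [1, 2, 3, 4]
  Insert 1 (step 5): P = [1, 6, 7, 8] / [3];  Q = [1, 2, 3, 4] / [5]
  Insert 2 (step 6): P = [1, 2, 7, 8] / [3, 6];  Q = [1, 2, 3, 4] / [5, 6]
  Insert 4 (step 7): P = [1, 2, 4, 8] / [3, 6, 7];  Q = [1, 2, 3, 4] / [5, 6, 7]
  Insert 5 (step 8): P = [1, 2, 4, 5] / [3, 6, 7, 8];  Q = [1, 2, 3, 4] / [5, 6, 7, 8]
Final shape: (4, 4).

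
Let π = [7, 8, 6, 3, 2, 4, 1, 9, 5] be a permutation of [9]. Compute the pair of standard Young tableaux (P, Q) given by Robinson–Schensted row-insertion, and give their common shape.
P = [1, 4, 5] / [2, 8, 9] / [3] / [6] / [7];  Q = [1, 2, 8] / [3, 6, 9] / [4] / [5] / [7];  common shape = (3, 3, 1, 1, 1)

Row-insert the values π_1, π_2, … into P one at a time, bumping the leftmost entry strictly greater than the inserted value down to the next row. The recording tableau Q records, in position (i, j), the step at which that cell was added to P.
  Insert 7 (step 1): P = [7];  Q = [1]
  Insert 8 (step 2): P = [7, 8];  Q = [1, 2]
  Insert 6 (step 3): P = [6, 8] / [7];  Q = [1, 2] / [3]
  Insert 3 (step 4): P = [3, 8] / [6] / [7];  Q = [1, 2] / [3] / [4]
  Insert 2 (step 5): P = [2, 8] / [3] / [6] / [7];  Q = [1, 2] / [3] / [4] / [5]
  Insert 4 (step 6): P = [2, 4] / [3, 8] / [6] / [7];  Q = [1, 2] / [3, 6] / [4] / [5]
  Insert 1 (step 7): P = [1, 4] / [2, 8] / [3] / [6] / [7];  Q = [1, 2] / [3, 6] / [4] / [5] / [7]
  Insert 9 (step 8): P = [1, 4, 9] / [2, 8] / [3] / [6] / [7];  Q = [1, 2, 8] / [3, 6] / [4] / [5] / [7]
  Insert 5 (step 9): P = [1, 4, 5] / [2, 8, 9] / [3] / [6] / [7];  Q = [1, 2, 8] / [3, 6, 9] / [4] / [5] / [7]
Final shape: (3, 3, 1, 1, 1).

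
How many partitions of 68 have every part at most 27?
p(68, parts ≤ 27) = 2872792

Use the recurrence p(n, m) = p(n, m−1) + p(n−m, m): either the largest part is < m (count p(n, m−1)) or the largest part is exactly m (remove one copy of m, count p(n−m, m)). With p(0, ·) = 1 this gives p(68, parts ≤ 27) = 2872792. (By conjugating Young diagrams, this also counts partitions of 68 into at most 27 parts.)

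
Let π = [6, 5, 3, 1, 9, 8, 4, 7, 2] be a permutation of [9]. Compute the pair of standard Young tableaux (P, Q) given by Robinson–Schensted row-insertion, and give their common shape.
P = [1, 2, 7] / [3, 4] / [5, 8] / [6, 9];  Q = [1, 5, 8] / [2, 6] / [3, 7] / [4, 9];  common shape = (3, 2, 2, 2)

Row-insert the values π_1, π_2, … into P one at a time, bumping the leftmost entry strictly greater than the inserted value down to the next row. The recording tableau Q records, in position (i, j), the step at which that cell was added to P.
  Insert 6 (step 1): P = [6];  Q = [1]
  Insert 5 (step 2): P = [5] / [6];  Q = [1] / [2]
  Insert 3 (step 3): P = [3] / [5] / [6];  Q = [1] / [2] / [3]
  Insert 1 (step 4): P = [1] / [3] / [5] / [6];  Q = [1] / [2] / [3] / [4]
  Insert 9 (step 5): P = [1, 9] / [3] / [5] / [6];  Q = [1, 5] / [2] / [3] / [4]
  Insert 8 (step 6): P = [1, 8] / [3, 9] / [5] / [6];  Q = [1, 5] / [2, 6] / [3] / [4]
  Insert 4 (step 7): P = [1, 4] / [3, 8] / [5, 9] / [6];  Q = [1, 5] / [2, 6] / [3, 7] / [4]
  Insert 7 (step 8): P = [1, 4, 7] / [3, 8] / [5, 9] / [6];  Q = [1, 5, 8] / [2, 6] / [3, 7] / [4]
  Insert 2 (step 9): P = [1, 2, 7] / [3, 4] / [5, 8] / [6, 9];  Q = [1, 5, 8] / [2, 6] / [3, 7] / [4, 9]
Final shape: (3, 2, 2, 2).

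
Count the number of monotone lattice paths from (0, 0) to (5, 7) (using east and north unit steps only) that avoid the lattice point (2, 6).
Number of paths = 680

Total paths from (0, 0) to (5, 7): C(12, 5) = 792. Paths through (2, 6): (paths (0, 0) → (2, 6)) × (paths (2, 6) → (5, 7)) = C(8, 2) · C(4, 3) = 28 · 4 = 112. Avoidance count = 792 − 112 = 680.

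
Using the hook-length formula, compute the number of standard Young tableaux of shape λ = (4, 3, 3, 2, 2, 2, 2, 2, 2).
# SYT of shape (4, 3, 3, 2, 2, 2, 2, 2, 2) = 45265220

Hook-length formula: f^λ = n! / Π hook(c), product over all cells c of the Young diagram. For λ = (4, 3, 3, 2, 2, 2, 2, 2, 2), n = 22 boxes. Hook lengths by row (left-to-right, top-to-bottom): [12, 11, 4, 1]; [10, 9, 2]; [9, 8, 1]; [7, 6]; [6, 5]; [5, 4]; [4, 3]; [3, 2]; [2, 1]. Product of hooks = 24831442944000. So f^λ = 22! / 24831442944000 = 1124000727777607680000 / 24831442944000 = 45265220.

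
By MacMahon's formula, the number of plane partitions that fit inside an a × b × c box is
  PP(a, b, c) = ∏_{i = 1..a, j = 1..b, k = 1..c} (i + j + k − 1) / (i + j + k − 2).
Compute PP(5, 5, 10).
PP(5, 5, 10) = 9095857138368

Evaluate the triple product over i = 1..5, j = 1..5, k = 1..10. The factors are (2/1) · (3/2) · (4/3) · (5/4) · (6/5) · (7/6) · (8/7) · (9/8) · … (250 factors total). The numerators and denominators telescope so the product is an integer; carrying out the multiplication exactly gives PP(5, 5, 10) = 9095857138368.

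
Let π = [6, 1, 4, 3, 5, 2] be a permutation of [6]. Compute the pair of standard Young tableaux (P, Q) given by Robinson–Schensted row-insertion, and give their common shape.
P = [1, 2, 5] / [3] / [4] / [6];  Q = [1, 3, 5] / [2] / [4] / [6];  common shape = (3, 1, 1, 1)

Row-insert the values π_1, π_2, … into P one at a time, bumping the leftmost entry strictly greater than the inserted value down to the next row. The recording tableau Q records, in position (i, j), the step at which that cell was added to P.
  Insert 6 (step 1): P = [6];  Q = [1]
  Insert 1 (step 2): P = [1] / [6];  Q = [1] / [2]
  Insert 4 (step 3): P = [1, 4] / [6];  Q = [1, 3] / [2]
  Insert 3 (step 4): P = [1, 3] / [4] / [6];  Q = [1, 3] / [2] / [4]
  Insert 5 (step 5): P = [1, 3, 5] / [4] / [6];  Q = [1, 3, 5] / [2] / [4]
  Insert 2 (step 6): P = [1, 2, 5] / [3] / [4] / [6];  Q = [1, 3, 5] / [2] / [4] / [6]
Final shape: (3, 1, 1, 1).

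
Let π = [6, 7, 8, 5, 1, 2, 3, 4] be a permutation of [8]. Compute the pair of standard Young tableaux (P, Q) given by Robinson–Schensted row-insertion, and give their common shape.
P = [1, 2, 3, 4] / [5, 7, 8] / [6];  Q = [1, 2, 3, 8] / [4, 6, 7] / [5];  common shape = (4, 3, 1)

Row-insert the values π_1, π_2, … into P one at a time, bumping the leftmost entry strictly greater than the inserted value down to the next row. The recording tableau Q records, in position (i, j), the step at which that cell was added to P.
  Insert 6 (step 1): P = [6];  Q = [1]
  Insert 7 (step 2): P = [6, 7];  Q = [1, 2]
  Insert 8 (step 3): P = [6, 7, 8];  Q = [1, 2, 3]
  Insert 5 (step 4): P = [5, 7, 8] / [6];  Q = [1, 2, 3] / [4]
  Insert 1 (step 5): P = [1, 7, 8] / [5] / [6];  Q = [1, 2, 3] / [4] / [5]
  Insert 2 (step 6): P = [1, 2, 8] / [5, 7] / [6];  Q = [1, 2, 3] / [4, 6] / [5]
  Insert 3 (step 7): P = [1, 2, 3] / [5, 7, 8] / [6];  Q = [1, 2, 3] / [4, 6, 7] / [5]
  Insert 4 (step 8): P = [1, 2, 3, 4] / [5, 7, 8] / [6];  Q = [1, 2, 3, 8] / [4, 6, 7] / [5]
Final shape: (4, 3, 1).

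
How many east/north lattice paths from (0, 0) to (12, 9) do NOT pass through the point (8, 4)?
Number of paths = 231560

Total paths from (0, 0) to (12, 9): C(21, 12) = 293930. Paths through (8, 4): (paths (0, 0) → (8, 4)) × (paths (8, 4) → (12, 9)) = C(12, 8) · C(9, 4) = 495 · 126 = 62370. Avoidance count = 293930 − 62370 = 231560.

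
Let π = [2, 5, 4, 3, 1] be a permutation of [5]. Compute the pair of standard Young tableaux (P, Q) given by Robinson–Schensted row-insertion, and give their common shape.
P = [1, 3] / [2] / [4] / [5];  Q = [1, 2] / [3] / [4] / [5];  common shape = (2, 1, 1, 1)

Row-insert the values π_1, π_2, … into P one at a time, bumping the leftmost entry strictly greater than the inserted value down to the next row. The recording tableau Q records, in position (i, j), the step at which that cell was added to P.
  Insert 2 (step 1): P = [2];  Q = [1]
  Insert 5 (step 2): P = [2, 5];  Q = [1, 2]
  Insert 4 (step 3): P = [2, 4] / [5];  Q = [1, 2] / [3]
  Insert 3 (step 4): P = [2, 3] / [4] / [5];  Q = [1, 2] / [3] / [4]
  Insert 1 (step 5): P = [1, 3] / [2] / [4] / [5];  Q = [1, 2] / [3] / [4] / [5]
Final shape: (2, 1, 1, 1).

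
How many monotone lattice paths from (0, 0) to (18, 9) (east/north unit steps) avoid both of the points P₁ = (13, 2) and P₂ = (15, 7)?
Number of paths = 2920275

Inclusion–exclusion. Total paths: C(27, 18) = 4686825. Through P₁: C(15, 13)·C(12, 5) = 83160. Through P₂: C(22, 15)·C(5, 3) = 1705440. Since P₁ is strictly southwest of P₂, a monotone path through both must visit P₁ then P₂; paths through both = C(15, 13)·C(7, 2)·C(5, 3) = 22050. Avoid both = 4686825 − 83160 − 1705440 + 22050 = 2920275.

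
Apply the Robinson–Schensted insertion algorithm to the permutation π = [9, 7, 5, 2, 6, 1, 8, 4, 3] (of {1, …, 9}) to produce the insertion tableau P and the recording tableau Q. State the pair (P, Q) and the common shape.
P = [1, 3, 8] / [2, 4] / [5, 6] / [7] / [9];  Q = [1, 5, 7] / [2, 8] / [3, 9] / [4] / [6];  common shape = (3, 2, 2, 1, 1)

Row-insert the values π_1, π_2, … into P one at a time, bumping the leftmost entry strictly greater than the inserted value down to the next row. The recording tableau Q records, in position (i, j), the step at which that cell was added to P.
  Insert 9 (step 1): P = [9];  Q = [1]
  Insert 7 (step 2): P = [7] / [9];  Q = [1] / [2]
  Insert 5 (step 3): P = [5] / [7] / [9];  Q = [1] / [2] / [3]
  Insert 2 (step 4): P = [2] / [5] / [7] / [9];  Q = [1] / [2] / [3] / [4]
  Insert 6 (step 5): P = [2, 6] / [5] / [7] / [9];  Q = [1, 5] / [2] / [3] / [4]
  Insert 1 (step 6): P = [1, 6] / [2] / [5] / [7] / [9];  Q = [1, 5] / [2] / [3] / [4] / [6]
  Insert 8 (step 7): P = [1, 6, 8] / [2] / [5] / [7] / [9];  Q = [1, 5, 7] / [2] / [3] / [4] / [6]
  Insert 4 (step 8): P = [1, 4, 8] / [2, 6] / [5] / [7] / [9];  Q = [1, 5, 7] / [2, 8] / [3] / [4] / [6]
  Insert 3 (step 9): P = [1, 3, 8] / [2, 4] / [5, 6] / [7] / [9];  Q = [1, 5, 7] / [2, 8] / [3, 9] / [4] / [6]
Final shape: (3, 2, 2, 1, 1).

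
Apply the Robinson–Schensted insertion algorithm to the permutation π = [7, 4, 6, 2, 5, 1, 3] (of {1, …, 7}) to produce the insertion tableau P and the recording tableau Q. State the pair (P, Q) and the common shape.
P = [1, 3] / [2, 5] / [4, 6] / [7];  Q = [1, 3] / [2, 5] / [4, 7] / [6];  common shape = (2, 2, 2, 1)

Row-insert the values π_1, π_2, … into P one at a time, bumping the leftmost entry strictly greater than the inserted value down to the next row. The recording tableau Q records, in position (i, j), the step at which that cell was added to P.
  Insert 7 (step 1): P = [7];  Q = [1]
  Insert 4 (step 2): P = [4] / [7];  Q = [1] / [2]
  Insert 6 (step 3): P = [4, 6] / [7];  Q = [1, 3] / [2]
  Insert 2 (step 4): P = [2, 6] / [4] / [7];  Q = [1, 3] / [2] / [4]
  Insert 5 (step 5): P = [2, 5] / [4, 6] / [7];  Q = [1, 3] / [2, 5] / [4]
  Insert 1 (step 6): P = [1, 5] / [2, 6] / [4] / [7];  Q = [1, 3] / [2, 5] / [4] / [6]
  Insert 3 (step 7): P = [1, 3] / [2, 5] / [4, 6] / [7];  Q = [1, 3] / [2, 5] / [4, 7] / [6]
Final shape: (2, 2, 2, 1).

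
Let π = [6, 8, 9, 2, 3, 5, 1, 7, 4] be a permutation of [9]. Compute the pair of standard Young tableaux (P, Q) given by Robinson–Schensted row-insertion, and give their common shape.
P = [1, 3, 4, 7] / [2, 5, 9] / [6, 8];  Q = [1, 2, 3, 8] / [4, 5, 6] / [7, 9];  common shape = (4, 3, 2)

Row-insert the values π_1, π_2, … into P one at a time, bumping the leftmost entry strictly greater than the inserted value down to the next row. The recording tableau Q records, in position (i, j), the step at which that cell was added to P.
  Insert 6 (step 1): P = [6];  Q = [1]
  Insert 8 (step 2): P = [6, 8];  Q = [1, 2]
  Insert 9 (step 3): P = [6, 8, 9];  Q = [1, 2, 3]
  Insert 2 (step 4): P = [2, 8, 9] / [6];  Q = [1, 2, 3] / [4]
  Insert 3 (step 5): P = [2, 3, 9] / [6, 8];  Q = [1, 2, 3] / [4, 5]
  Insert 5 (step 6): P = [2, 3, 5] / [6, 8, 9];  Q = [1, 2, 3] / [4, 5, 6]
  Insert 1 (step 7): P = [1, 3, 5] / [2, 8, 9] / [6];  Q = [1, 2, 3] / [4, 5, 6] / [7]
  Insert 7 (step 8): P = [1, 3, 5, 7] / [2, 8, 9] / [6];  Q = [1, 2, 3, 8] / [4, 5, 6] / [7]
  Insert 4 (step 9): P = [1, 3, 4, 7] / [2, 5, 9] / [6, 8];  Q = [1, 2, 3, 8] / [4, 5, 6] / [7, 9]
Final shape: (4, 3, 2).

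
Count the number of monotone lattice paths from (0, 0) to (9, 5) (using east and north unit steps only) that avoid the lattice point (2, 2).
Number of paths = 1282

Total paths from (0, 0) to (9, 5): C(14, 9) = 2002. Paths through (2, 2): (paths (0, 0) → (2, 2)) × (paths (2, 2) → (9, 5)) = C(4, 2) · C(10, 7) = 6 · 120 = 720. Avoidance count = 2002 − 720 = 1282.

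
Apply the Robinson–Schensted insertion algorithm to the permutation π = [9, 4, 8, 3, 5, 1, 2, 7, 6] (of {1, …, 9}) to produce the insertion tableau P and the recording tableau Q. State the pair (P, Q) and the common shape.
P = [1, 2, 6] / [3, 5, 7] / [4, 8] / [9];  Q = [1, 3, 8] / [2, 5, 9] / [4, 7] / [6];  common shape = (3, 3, 2, 1)

Row-insert the values π_1, π_2, … into P one at a time, bumping the leftmost entry strictly greater than the inserted value down to the next row. The recording tableau Q records, in position (i, j), the step at which that cell was added to P.
  Insert 9 (step 1): P = [9];  Q = [1]
  Insert 4 (step 2): P = [4] / [9];  Q = [1] / [2]
  Insert 8 (step 3): P = [4, 8] / [9];  Q = [1, 3] / [2]
  Insert 3 (step 4): P = [3, 8] / [4] / [9];  Q = [1, 3] / [2] / [4]
  Insert 5 (step 5): P = [3, 5] / [4, 8] / [9];  Q = [1, 3] / [2, 5] / [4]
  Insert 1 (step 6): P = [1, 5] / [3, 8] / [4] / [9];  Q = [1, 3] / [2, 5] / [4] / [6]
  Insert 2 (step 7): P = [1, 2] / [3, 5] / [4, 8] / [9];  Q = [1, 3] / [2, 5] / [4, 7] / [6]
  Insert 7 (step 8): P = [1, 2, 7] / [3, 5] / [4, 8] / [9];  Q = [1, 3, 8] / [2, 5] / [4, 7] / [6]
  Insert 6 (step 9): P = [1, 2, 6] / [3, 5, 7] / [4, 8] / [9];  Q = [1, 3, 8] / [2, 5, 9] / [4, 7] / [6]
Final shape: (3, 3, 2, 1).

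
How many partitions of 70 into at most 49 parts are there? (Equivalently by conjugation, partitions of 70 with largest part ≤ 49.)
p(70, parts ≤ 49) = 4085254

Use the recurrence p(n, m) = p(n, m−1) + p(n−m, m): either the largest part is < m (count p(n, m−1)) or the largest part is exactly m (remove one copy of m, count p(n−m, m)). With p(0, ·) = 1 this gives p(70, parts ≤ 49) = 4085254. (By conjugating Young diagrams, this also counts partitions of 70 into at most 49 parts.)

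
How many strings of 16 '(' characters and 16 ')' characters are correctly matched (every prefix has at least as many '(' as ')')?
C_16 = 35357670

These balanced parentheses are counted by the Catalan number C_n = (1/(n + 1)) · C(2n, n). For n = 16: C_16 = (1/17) · C(32, 16) = 601080390/17 = 35357670.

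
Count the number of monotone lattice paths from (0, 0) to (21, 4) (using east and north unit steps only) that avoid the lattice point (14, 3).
Number of paths = 7210

Total paths from (0, 0) to (21, 4): C(25, 21) = 12650. Paths through (14, 3): (paths (0, 0) → (14, 3)) × (paths (14, 3) → (21, 4)) = C(17, 14) · C(8, 7) = 680 · 8 = 5440. Avoidance count = 12650 − 5440 = 7210.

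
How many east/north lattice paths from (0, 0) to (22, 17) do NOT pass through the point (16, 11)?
Number of paths = 38974102830

Total paths from (0, 0) to (22, 17): C(39, 22) = 51021117810. Paths through (16, 11): (paths (0, 0) → (16, 11)) × (paths (16, 11) → (22, 17)) = C(27, 16) · C(12, 6) = 13037895 · 924 = 12047014980. Avoidance count = 51021117810 − 12047014980 = 38974102830.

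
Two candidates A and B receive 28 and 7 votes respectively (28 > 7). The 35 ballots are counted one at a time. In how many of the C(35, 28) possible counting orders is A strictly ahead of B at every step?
Strict-lead orderings = 4034712

Total orderings of the 35 votes with 28 for A: C(35, 28) = 6724520. By the Bertrand ballot formula (Cycle Lemma / reflection principle), the number of orderings in which A is strictly ahead of B throughout is (p − q)/(p + q) · C(p + q, p) = (28 − 7)/(28 + 7) · 6724520 = 4034712.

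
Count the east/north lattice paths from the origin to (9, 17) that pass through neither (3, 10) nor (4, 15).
Number of paths = 2588414

Inclusion–exclusion. Total paths: C(26, 9) = 3124550. Through P₁: C(13, 3)·C(13, 6) = 490776. Through P₂: C(19, 4)·C(7, 5) = 81396. Since P₁ is strictly southwest of P₂, a monotone path through both must visit P₁ then P₂; paths through both = C(13, 3)·C(6, 1)·C(7, 5) = 36036. Avoid both = 3124550 − 490776 − 81396 + 36036 = 2588414.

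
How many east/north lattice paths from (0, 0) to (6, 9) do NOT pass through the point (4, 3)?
Number of paths = 4025

Total paths from (0, 0) to (6, 9): C(15, 6) = 5005. Paths through (4, 3): (paths (0, 0) → (4, 3)) × (paths (4, 3) → (6, 9)) = C(7, 4) · C(8, 2) = 35 · 28 = 980. Avoidance count = 5005 − 980 = 4025.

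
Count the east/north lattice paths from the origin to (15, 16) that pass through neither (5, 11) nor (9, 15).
Number of paths = 280410883

Inclusion–exclusion. Total paths: C(31, 15) = 300540195. Through P₁: C(16, 5)·C(15, 10) = 13117104. Through P₂: C(24, 9)·C(7, 6) = 9152528. Since P₁ is strictly southwest of P₂, a monotone path through both must visit P₁ then P₂; paths through both = C(16, 5)·C(8, 4)·C(7, 6) = 2140320. Avoid both = 300540195 − 13117104 − 9152528 + 2140320 = 280410883.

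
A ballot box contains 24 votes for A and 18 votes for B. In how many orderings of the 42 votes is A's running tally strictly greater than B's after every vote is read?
Strict-lead orderings = 50528160150

Total orderings of the 42 votes with 24 for A: C(42, 24) = 353697121050. By the Bertrand ballot formula (Cycle Lemma / reflection principle), the number of orderings in which A is strictly ahead of B throughout is (p − q)/(p + q) · C(p + q, p) = (24 − 18)/(24 + 18) · 353697121050 = 50528160150.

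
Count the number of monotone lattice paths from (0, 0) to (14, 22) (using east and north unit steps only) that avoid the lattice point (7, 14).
Number of paths = 3048035400

Total paths from (0, 0) to (14, 22): C(36, 14) = 3796297200. Paths through (7, 14): (paths (0, 0) → (7, 14)) × (paths (7, 14) → (14, 22)) = C(21, 7) · C(15, 7) = 116280 · 6435 = 748261800. Avoidance count = 3796297200 − 748261800 = 3048035400.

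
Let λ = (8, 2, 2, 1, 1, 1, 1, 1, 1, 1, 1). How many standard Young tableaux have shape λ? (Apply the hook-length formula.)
# SYT of shape (8, 2, 2, 1, 1, 1, 1, 1, 1, 1, 1) = 2351440

Hook-length formula: f^λ = n! / Π hook(c), product over all cells c of the Young diagram. For λ = (8, 2, 2, 1, 1, 1, 1, 1, 1, 1, 1), n = 20 boxes. Hook lengths by row (left-to-right, top-to-bottom): [18, 9, 6, 5, 4, 3, 2, 1]; [11, 2]; [10, 1]; [8]; [7]; [6]; [5]; [4]; [3]; [2]; [1]. Product of hooks = 1034643456000. So f^λ = 20! / 1034643456000 = 2432902008176640000 / 1034643456000 = 2351440.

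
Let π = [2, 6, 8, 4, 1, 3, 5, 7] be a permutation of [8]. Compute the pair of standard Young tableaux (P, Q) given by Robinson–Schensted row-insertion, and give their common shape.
P = [1, 3, 5, 7] / [2, 4, 8] / [6];  Q = [1, 2, 3, 8] / [4, 6, 7] / [5];  common shape = (4, 3, 1)

Row-insert the values π_1, π_2, … into P one at a time, bumping the leftmost entry strictly greater than the inserted value down to the next row. The recording tableau Q records, in position (i, j), the step at which that cell was added to P.
  Insert 2 (step 1): P = [2];  Q = [1]
  Insert 6 (step 2): P = [2, 6];  Q = [1, 2]
  Insert 8 (step 3): P = [2, 6, 8];  Q = [1, 2, 3]
  Insert 4 (step 4): P = [2, 4, 8] / [6];  Q = [1, 2, 3] / [4]
  Insert 1 (step 5): P = [1, 4, 8] / [2] / [6];  Q = [1, 2, 3] / [4] / [5]
  Insert 3 (step 6): P = [1, 3, 8] / [2, 4] / [6];  Q = [1, 2, 3] / [4, 6] / [5]
  Insert 5 (step 7): P = [1, 3, 5] / [2, 4, 8] / [6];  Q = [1, 2, 3] / [4, 6, 7] / [5]
  Insert 7 (step 8): P = [1, 3, 5, 7] / [2, 4, 8] / [6];  Q = [1, 2, 3, 8] / [4, 6, 7] / [5]
Final shape: (4, 3, 1).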